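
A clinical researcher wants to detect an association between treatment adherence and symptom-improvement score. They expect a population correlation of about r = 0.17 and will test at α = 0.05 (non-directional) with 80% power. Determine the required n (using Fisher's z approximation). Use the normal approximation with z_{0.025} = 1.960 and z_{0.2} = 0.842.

Fisher's z: C = ½·ln((1+r)/(1−r)) = ½·ln(1.4096) = 0.1717.
n = ((z_{α/2} + z_β)/C)² + 3.
(1.960 + 0.842) / 0.1717 = 2.802 / 0.1717 = 16.319.
n = 16.319² + 3 = 266.32 + 3 = 269.3.
Round up.

n = 270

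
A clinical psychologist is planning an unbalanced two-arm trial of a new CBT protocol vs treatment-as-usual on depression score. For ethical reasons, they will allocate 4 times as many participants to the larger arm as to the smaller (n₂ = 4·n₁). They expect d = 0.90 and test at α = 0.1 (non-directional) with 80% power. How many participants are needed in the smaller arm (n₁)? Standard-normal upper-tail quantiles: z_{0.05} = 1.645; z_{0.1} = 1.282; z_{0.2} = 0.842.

n₁ = 10

With allocation ratio k = n₂/n₁ = 4, Var(x̄₁−x̄₂) = σ²(1/n₁ + 1/(k·n₁)) = σ²·(k+1)/(k·n₁).
So n₁ = (1 + 1/k)·((z_{α/2} + z_β)/d)² = 1.250 × (2.487/0.90)².
n₁ = 1.250 × 7.64 = 9.5.
Round up: n₁ = 10, giving n₂ = 4 × 10 = 40.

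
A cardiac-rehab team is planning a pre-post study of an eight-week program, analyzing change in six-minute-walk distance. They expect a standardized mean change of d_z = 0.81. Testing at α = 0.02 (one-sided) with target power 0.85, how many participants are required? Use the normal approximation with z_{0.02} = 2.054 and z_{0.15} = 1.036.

n = 15 pairs

For a paired (one-sample on differences) test: n = ((z_{α} + z_β) / d)².
z_{α} + z_β = 2.054 + 1.036 = 3.090.
n = (3.090 / 0.81)² = 3.815² = 14.55.
Round up.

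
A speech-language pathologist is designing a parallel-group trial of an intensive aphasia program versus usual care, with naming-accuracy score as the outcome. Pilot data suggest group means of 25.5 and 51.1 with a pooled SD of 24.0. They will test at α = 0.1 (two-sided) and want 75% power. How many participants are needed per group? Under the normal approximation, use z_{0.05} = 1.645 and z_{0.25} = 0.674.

n = 10 per group

Cohen's d = |M₁ − M₂| / SD_pooled = |25.5 − 51.1| / 24.0 = 25.6 / 24.0 = 1.067.
For two independent groups with equal n: n = 2·((z_{α/2} + z_β) / d)².
z_{α/2} + z_β = 1.645 + 0.674 = 2.319.
n = 2 × (2.319 / 1.067)² = 2 × 2.173² = 2 × 4.72 = 9.4.
Round up to the next whole participant.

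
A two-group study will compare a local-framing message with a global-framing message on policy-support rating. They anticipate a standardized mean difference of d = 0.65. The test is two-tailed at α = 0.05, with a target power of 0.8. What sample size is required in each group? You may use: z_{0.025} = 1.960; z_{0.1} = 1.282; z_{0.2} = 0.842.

For two independent groups with equal n: n = 2·((z_{α/2} + z_β) / d)².
z_{α/2} + z_β = 1.960 + 0.842 = 2.802.
n = 2 × (2.802 / 0.65)² = 2 × 4.311² = 2 × 18.58 = 37.2.
Round up to the next whole participant.

n = 38 per group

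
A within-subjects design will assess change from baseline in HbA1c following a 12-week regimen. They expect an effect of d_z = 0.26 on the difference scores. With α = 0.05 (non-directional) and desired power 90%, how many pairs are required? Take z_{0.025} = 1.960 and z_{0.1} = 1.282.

n = 156 pairs

For a paired (one-sample on differences) test: n = ((z_{α/2} + z_β) / d)².
z_{α/2} + z_β = 1.960 + 1.282 = 3.242.
n = (3.242 / 0.26)² = 12.469² = 155.48.
Round up.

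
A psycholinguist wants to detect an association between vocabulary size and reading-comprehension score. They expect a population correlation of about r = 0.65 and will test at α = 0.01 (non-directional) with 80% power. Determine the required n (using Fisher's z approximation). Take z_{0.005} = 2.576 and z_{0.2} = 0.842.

n = 23

Fisher's z: C = ½·ln((1+r)/(1−r)) = ½·ln(4.7143) = 0.7753.
n = ((z_{α/2} + z_β)/C)² + 3.
(2.576 + 0.842) / 0.7753 = 3.418 / 0.7753 = 4.409.
n = 4.409² + 3 = 19.44 + 3 = 22.4.
Round up.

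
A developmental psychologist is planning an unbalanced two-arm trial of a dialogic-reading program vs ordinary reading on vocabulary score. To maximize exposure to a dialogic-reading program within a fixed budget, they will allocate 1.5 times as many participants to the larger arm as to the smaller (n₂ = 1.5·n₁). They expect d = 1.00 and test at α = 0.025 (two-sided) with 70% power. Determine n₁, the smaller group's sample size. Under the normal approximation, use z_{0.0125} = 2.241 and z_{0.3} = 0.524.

With allocation ratio k = n₂/n₁ = 1.5, Var(x̄₁−x̄₂) = σ²(1/n₁ + 1/(k·n₁)) = σ²·(k+1)/(k·n₁).
So n₁ = (1 + 1/k)·((z_{α/2} + z_β)/d)² = 1.667 × (2.765/1.00)².
n₁ = 1.667 × 7.65 = 12.7.
Round up: n₁ = 13, giving n₂ = ⌈1.5 × 13⌉ = ⌈19.5⌉ = 20.

n₁ = 13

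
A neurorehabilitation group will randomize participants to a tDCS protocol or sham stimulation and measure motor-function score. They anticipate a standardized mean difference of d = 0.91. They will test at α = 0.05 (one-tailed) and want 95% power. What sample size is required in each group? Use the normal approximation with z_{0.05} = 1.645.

For two independent groups with equal n: n = 2·((z_{α} + z_β) / d)².
z_{α} + z_β = 1.645 + 1.645 = 3.290.
n = 2 × (3.290 / 0.91)² = 2 × 3.615² = 2 × 13.07 = 26.1.
Round up to the next whole participant.

n = 27 per group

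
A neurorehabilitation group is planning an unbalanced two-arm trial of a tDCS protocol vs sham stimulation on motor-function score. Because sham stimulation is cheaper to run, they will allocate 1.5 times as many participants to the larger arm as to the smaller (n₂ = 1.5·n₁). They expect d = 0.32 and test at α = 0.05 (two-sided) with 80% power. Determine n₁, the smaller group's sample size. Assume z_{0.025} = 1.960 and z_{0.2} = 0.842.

n₁ = 128

With allocation ratio k = n₂/n₁ = 1.5, Var(x̄₁−x̄₂) = σ²(1/n₁ + 1/(k·n₁)) = σ²·(k+1)/(k·n₁).
So n₁ = (1 + 1/k)·((z_{α/2} + z_β)/d)² = 1.667 × (2.802/0.32)².
n₁ = 1.667 × 76.67 = 127.8.
Round up: n₁ = 128, giving n₂ = 1.5 × 128 = 192.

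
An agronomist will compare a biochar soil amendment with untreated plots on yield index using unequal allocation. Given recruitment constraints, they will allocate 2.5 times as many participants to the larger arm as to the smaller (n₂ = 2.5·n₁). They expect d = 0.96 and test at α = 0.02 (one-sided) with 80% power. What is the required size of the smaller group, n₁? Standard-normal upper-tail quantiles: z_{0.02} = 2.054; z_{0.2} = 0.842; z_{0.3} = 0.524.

With allocation ratio k = n₂/n₁ = 2.5, Var(x̄₁−x̄₂) = σ²(1/n₁ + 1/(k·n₁)) = σ²·(k+1)/(k·n₁).
So n₁ = (1 + 1/k)·((z_{α} + z_β)/d)² = 1.400 × (2.896/0.96)².
n₁ = 1.400 × 9.10 = 12.7.
Round up: n₁ = 13, giving n₂ = ⌈2.5 × 13⌉ = ⌈32.5⌉ = 33.

n₁ = 13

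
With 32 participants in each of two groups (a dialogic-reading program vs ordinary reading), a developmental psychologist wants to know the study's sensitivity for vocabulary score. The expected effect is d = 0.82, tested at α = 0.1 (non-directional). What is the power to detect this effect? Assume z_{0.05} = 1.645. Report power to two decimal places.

power ≈ 0.95

For two equal groups, power = Φ(d·√(n/2) − z_{α/2}).
d·√(n/2) = 0.82 × √(32/2) = 0.82 × 4.000 = 3.280.
z_β = 3.280 − 1.645 = 1.635.
Power = Φ(1.635) = 0.949.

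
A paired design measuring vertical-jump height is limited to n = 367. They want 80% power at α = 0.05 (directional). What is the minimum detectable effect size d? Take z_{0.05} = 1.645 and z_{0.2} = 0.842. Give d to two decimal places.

d_min ≈ 0.13

For a single sample (or paired design) of n = 367: d_min = (z_{α} + z_β)/√n.
z-sum = 1.645 + 0.842 = 2.487.
d_min = 2.487 / √367 = 2.487 / 19.157 = 0.130.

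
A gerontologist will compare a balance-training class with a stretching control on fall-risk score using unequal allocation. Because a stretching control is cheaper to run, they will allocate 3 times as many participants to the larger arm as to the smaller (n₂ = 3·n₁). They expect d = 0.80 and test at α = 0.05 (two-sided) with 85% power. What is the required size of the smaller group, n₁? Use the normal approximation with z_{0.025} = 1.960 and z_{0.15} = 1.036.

With allocation ratio k = n₂/n₁ = 3, Var(x̄₁−x̄₂) = σ²(1/n₁ + 1/(k·n₁)) = σ²·(k+1)/(k·n₁).
So n₁ = (1 + 1/k)·((z_{α/2} + z_β)/d)² = 1.333 × (2.996/0.80)².
n₁ = 1.333 × 14.03 = 18.7.
Round up: n₁ = 19, giving n₂ = 3 × 19 = 57.

n₁ = 19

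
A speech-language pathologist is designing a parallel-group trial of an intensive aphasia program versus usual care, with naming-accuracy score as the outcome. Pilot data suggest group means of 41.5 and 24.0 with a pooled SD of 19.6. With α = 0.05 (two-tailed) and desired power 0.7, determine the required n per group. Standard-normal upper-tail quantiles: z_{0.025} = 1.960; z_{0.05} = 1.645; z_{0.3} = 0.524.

Cohen's d = |M₁ − M₂| / SD_pooled = |41.5 − 24.0| / 19.6 = 17.5 / 19.6 = 0.893.
For two independent groups with equal n: n = 2·((z_{α/2} + z_β) / d)².
z_{α/2} + z_β = 1.960 + 0.524 = 2.484.
n = 2 × (2.484 / 0.893)² = 2 × 2.782² = 2 × 7.74 = 15.5.
Round up to the next whole participant.

n = 16 per group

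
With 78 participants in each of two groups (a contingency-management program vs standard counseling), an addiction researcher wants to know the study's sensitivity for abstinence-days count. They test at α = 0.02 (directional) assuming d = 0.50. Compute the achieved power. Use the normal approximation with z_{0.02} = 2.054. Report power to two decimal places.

power ≈ 0.86

For two equal groups, power = Φ(d·√(n/2) − z_{α}).
d·√(n/2) = 0.50 × √(78/2) = 0.50 × 6.245 = 3.122.
z_β = 3.122 − 2.054 = 1.068.
Power = Φ(1.068) = 0.857.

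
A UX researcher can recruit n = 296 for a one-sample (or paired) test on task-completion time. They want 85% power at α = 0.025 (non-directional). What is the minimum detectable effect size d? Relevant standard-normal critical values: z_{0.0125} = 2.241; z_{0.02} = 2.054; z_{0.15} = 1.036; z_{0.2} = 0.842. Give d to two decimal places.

d_min ≈ 0.19

For a single sample (or paired design) of n = 296: d_min = (z_{α/2} + z_β)/√n.
z-sum = 2.241 + 1.036 = 3.277.
d_min = 3.277 / √296 = 3.277 / 17.205 = 0.190.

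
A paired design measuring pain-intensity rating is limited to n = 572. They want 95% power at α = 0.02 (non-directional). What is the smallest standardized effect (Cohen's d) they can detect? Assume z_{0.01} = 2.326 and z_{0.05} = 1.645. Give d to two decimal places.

d_min ≈ 0.17

For a single sample (or paired design) of n = 572: d_min = (z_{α/2} + z_β)/√n.
z-sum = 2.326 + 1.645 = 3.971.
d_min = 3.971 / √572 = 3.971 / 23.917 = 0.166.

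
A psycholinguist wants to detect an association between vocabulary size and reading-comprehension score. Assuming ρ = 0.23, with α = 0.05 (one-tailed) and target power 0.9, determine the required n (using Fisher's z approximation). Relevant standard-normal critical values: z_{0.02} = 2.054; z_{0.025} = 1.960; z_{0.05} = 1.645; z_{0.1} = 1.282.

Fisher's z: C = ½·ln((1+r)/(1−r)) = ½·ln(1.5974) = 0.2342.
n = ((z_{α} + z_β)/C)² + 3.
(1.645 + 1.282) / 0.2342 = 2.927 / 0.2342 = 12.498.
n = 12.498² + 3 = 156.20 + 3 = 159.2.
Round up.

n = 160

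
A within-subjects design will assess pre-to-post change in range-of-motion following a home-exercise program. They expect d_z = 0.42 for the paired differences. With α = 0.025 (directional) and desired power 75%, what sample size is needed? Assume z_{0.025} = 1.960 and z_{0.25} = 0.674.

For a paired (one-sample on differences) test: n = ((z_{α} + z_β) / d)².
z_{α} + z_β = 1.960 + 0.674 = 2.634.
n = (2.634 / 0.42)² = 6.271² = 39.33.
Round up.

n = 40 pairs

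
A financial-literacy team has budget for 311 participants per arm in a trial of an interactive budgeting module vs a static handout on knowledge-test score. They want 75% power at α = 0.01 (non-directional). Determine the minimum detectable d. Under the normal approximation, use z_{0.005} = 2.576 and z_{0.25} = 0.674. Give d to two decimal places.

d_min ≈ 0.26

For two independent groups of n = 311 each: d_min = (z_{α/2} + z_β)·√(2/n).
z-sum = 2.576 + 0.674 = 3.250.
d_min = 3.250 × √(2/311) = 3.250 × 0.0802 = 0.261.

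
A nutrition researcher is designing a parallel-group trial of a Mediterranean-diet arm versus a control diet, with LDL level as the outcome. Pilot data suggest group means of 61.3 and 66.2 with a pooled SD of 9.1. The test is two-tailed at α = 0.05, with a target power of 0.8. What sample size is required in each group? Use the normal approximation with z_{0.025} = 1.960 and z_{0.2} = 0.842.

n = 55 per group

Cohen's d = |M₁ − M₂| / SD_pooled = |61.3 − 66.2| / 9.1 = 4.9 / 9.1 = 0.538.
For two independent groups with equal n: n = 2·((z_{α/2} + z_β) / d)².
z_{α/2} + z_β = 1.960 + 0.842 = 2.802.
n = 2 × (2.802 / 0.538)² = 2 × 5.208² = 2 × 27.13 = 54.3.
Round up to the next whole participant.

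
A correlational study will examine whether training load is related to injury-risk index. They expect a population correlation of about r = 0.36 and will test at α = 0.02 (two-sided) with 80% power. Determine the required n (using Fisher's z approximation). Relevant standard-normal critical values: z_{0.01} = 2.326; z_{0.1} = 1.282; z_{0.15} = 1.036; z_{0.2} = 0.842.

Fisher's z: C = ½·ln((1+r)/(1−r)) = ½·ln(2.1250) = 0.3769.
n = ((z_{α/2} + z_β)/C)² + 3.
(2.326 + 0.842) / 0.3769 = 3.168 / 0.3769 = 8.405.
n = 8.405² + 3 = 70.65 + 3 = 73.7.
Round up.

n = 74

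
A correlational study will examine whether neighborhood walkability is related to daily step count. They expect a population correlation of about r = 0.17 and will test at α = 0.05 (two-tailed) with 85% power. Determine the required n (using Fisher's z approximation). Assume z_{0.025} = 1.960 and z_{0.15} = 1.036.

n = 308

Fisher's z: C = ½·ln((1+r)/(1−r)) = ½·ln(1.4096) = 0.1717.
n = ((z_{α/2} + z_β)/C)² + 3.
(1.960 + 1.036) / 0.1717 = 2.996 / 0.1717 = 17.449.
n = 17.449² + 3 = 304.47 + 3 = 307.5.
Round up.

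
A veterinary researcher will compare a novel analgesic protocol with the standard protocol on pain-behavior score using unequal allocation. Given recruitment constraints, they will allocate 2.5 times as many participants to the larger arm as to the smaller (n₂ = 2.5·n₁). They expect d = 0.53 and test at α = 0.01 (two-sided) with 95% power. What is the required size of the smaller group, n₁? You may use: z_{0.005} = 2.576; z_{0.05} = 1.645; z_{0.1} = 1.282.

n₁ = 89

With allocation ratio k = n₂/n₁ = 2.5, Var(x̄₁−x̄₂) = σ²(1/n₁ + 1/(k·n₁)) = σ²·(k+1)/(k·n₁).
So n₁ = (1 + 1/k)·((z_{α/2} + z_β)/d)² = 1.400 × (4.221/0.53)².
n₁ = 1.400 × 63.43 = 88.8.
Round up: n₁ = 89, giving n₂ = ⌈2.5 × 89⌉ = ⌈222.5⌉ = 223.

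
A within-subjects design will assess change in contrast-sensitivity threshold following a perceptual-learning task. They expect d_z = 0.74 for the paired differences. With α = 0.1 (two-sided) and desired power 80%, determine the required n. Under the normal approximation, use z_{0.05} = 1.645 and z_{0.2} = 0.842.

For a paired (one-sample on differences) test: n = ((z_{α/2} + z_β) / d)².
z_{α/2} + z_β = 1.645 + 0.842 = 2.487.
n = (2.487 / 0.74)² = 3.361² = 11.30.
Round up.

n = 12 pairs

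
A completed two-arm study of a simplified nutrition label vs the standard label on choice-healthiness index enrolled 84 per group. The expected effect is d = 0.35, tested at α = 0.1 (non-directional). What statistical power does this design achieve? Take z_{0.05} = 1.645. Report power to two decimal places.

For two equal groups, power = Φ(d·√(n/2) − z_{α/2}).
d·√(n/2) = 0.35 × √(84/2) = 0.35 × 6.481 = 2.268.
z_β = 2.268 − 1.645 = 0.623.
Power = Φ(0.623) = 0.733.

power ≈ 0.73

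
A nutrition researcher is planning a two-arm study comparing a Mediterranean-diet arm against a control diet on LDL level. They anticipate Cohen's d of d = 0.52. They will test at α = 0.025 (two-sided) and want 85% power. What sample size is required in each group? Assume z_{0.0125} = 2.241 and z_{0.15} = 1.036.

n = 80 per group

For two independent groups with equal n: n = 2·((z_{α/2} + z_β) / d)².
z_{α/2} + z_β = 2.241 + 1.036 = 3.277.
n = 2 × (3.277 / 0.52)² = 2 × 6.302² = 2 × 39.71 = 79.4.
Round up to the next whole participant.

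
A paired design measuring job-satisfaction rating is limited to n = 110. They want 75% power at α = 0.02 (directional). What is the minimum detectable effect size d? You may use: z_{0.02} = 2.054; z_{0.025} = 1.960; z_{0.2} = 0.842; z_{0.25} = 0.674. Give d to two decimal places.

d_min ≈ 0.26

For a single sample (or paired design) of n = 110: d_min = (z_{α} + z_β)/√n.
z-sum = 2.054 + 0.674 = 2.728.
d_min = 2.728 / √110 = 2.728 / 10.488 = 0.260.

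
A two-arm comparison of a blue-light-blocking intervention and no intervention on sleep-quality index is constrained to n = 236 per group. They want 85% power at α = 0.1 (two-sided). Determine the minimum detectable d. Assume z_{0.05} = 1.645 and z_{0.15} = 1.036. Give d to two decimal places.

d_min ≈ 0.25

For two independent groups of n = 236 each: d_min = (z_{α/2} + z_β)·√(2/n).
z-sum = 1.645 + 1.036 = 2.681.
d_min = 2.681 × √(2/236) = 2.681 × 0.0921 = 0.247.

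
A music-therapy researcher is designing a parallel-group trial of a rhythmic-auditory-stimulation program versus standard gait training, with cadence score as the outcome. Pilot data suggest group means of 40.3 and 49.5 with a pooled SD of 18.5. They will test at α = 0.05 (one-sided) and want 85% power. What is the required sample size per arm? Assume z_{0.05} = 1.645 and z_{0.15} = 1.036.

Cohen's d = |M₁ − M₂| / SD_pooled = |40.3 − 49.5| / 18.5 = 9.2 / 18.5 = 0.497.
For two independent groups with equal n: n = 2·((z_{α} + z_β) / d)².
z_{α} + z_β = 1.645 + 1.036 = 2.681.
n = 2 × (2.681 / 0.497)² = 2 × 5.394² = 2 × 29.10 = 58.2.
Round up to the next whole participant.

n = 59 per group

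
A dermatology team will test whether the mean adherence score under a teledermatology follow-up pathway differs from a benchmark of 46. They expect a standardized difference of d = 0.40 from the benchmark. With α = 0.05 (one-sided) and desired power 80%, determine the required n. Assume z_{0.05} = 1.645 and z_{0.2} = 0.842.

n = 39

For a one-sample test: n = ((z_{α} + z_β) / d)².
z_{α} + z_β = 1.645 + 0.842 = 2.487.
n = (2.487 / 0.40)² = 6.218² = 38.66.
Round up.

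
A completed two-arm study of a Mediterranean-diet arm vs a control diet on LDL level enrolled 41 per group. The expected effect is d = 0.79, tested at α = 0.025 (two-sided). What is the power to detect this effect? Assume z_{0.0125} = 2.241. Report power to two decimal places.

For two equal groups, power = Φ(d·√(n/2) − z_{α/2}).
d·√(n/2) = 0.79 × √(41/2) = 0.79 × 4.528 = 3.577.
z_β = 3.577 − 2.241 = 1.336.
Power = Φ(1.336) = 0.909.

power ≈ 0.91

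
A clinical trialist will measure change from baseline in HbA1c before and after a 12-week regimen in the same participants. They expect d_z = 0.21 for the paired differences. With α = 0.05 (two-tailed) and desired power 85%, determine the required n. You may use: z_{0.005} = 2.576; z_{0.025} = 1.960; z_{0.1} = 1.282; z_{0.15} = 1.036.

For a paired (one-sample on differences) test: n = ((z_{α/2} + z_β) / d)².
z_{α/2} + z_β = 1.960 + 1.036 = 2.996.
n = (2.996 / 0.21)² = 14.267² = 203.54.
Round up.

n = 204 pairs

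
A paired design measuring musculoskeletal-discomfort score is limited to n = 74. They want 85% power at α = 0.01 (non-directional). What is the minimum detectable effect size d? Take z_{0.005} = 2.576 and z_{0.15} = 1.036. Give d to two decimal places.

For a single sample (or paired design) of n = 74: d_min = (z_{α/2} + z_β)/√n.
z-sum = 2.576 + 1.036 = 3.612.
d_min = 3.612 / √74 = 3.612 / 8.602 = 0.420.

d_min ≈ 0.42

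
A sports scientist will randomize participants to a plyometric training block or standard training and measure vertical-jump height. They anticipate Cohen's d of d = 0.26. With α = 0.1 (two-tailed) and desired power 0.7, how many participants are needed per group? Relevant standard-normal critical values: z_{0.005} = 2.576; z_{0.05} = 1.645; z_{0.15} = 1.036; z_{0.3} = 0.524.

For two independent groups with equal n: n = 2·((z_{α/2} + z_β) / d)².
z_{α/2} + z_β = 1.645 + 0.524 = 2.169.
n = 2 × (2.169 / 0.26)² = 2 × 8.342² = 2 × 69.59 = 139.2.
Round up to the next whole participant.

n = 140 per group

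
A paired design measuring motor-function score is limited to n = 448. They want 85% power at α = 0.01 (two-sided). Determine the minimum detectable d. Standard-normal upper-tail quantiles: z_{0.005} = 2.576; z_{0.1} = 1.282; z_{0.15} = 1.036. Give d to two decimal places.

For a single sample (or paired design) of n = 448: d_min = (z_{α/2} + z_β)/√n.
z-sum = 2.576 + 1.036 = 3.612.
d_min = 3.612 / √448 = 3.612 / 21.166 = 0.171.

d_min ≈ 0.17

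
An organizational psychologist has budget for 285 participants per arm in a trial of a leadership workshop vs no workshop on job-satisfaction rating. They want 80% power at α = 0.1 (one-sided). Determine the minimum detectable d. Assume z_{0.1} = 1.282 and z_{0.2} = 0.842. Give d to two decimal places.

For two independent groups of n = 285 each: d_min = (z_{α} + z_β)·√(2/n).
z-sum = 1.282 + 0.842 = 2.124.
d_min = 2.124 × √(2/285) = 2.124 × 0.0838 = 0.178.

d_min ≈ 0.18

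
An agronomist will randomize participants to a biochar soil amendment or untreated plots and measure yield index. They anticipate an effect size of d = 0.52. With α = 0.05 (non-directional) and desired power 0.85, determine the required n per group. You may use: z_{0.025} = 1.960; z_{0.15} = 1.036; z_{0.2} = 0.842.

For two independent groups with equal n: n = 2·((z_{α/2} + z_β) / d)².
z_{α/2} + z_β = 1.960 + 1.036 = 2.996.
n = 2 × (2.996 / 0.52)² = 2 × 5.762² = 2 × 33.20 = 66.4.
Round up to the next whole participant.

n = 67 per group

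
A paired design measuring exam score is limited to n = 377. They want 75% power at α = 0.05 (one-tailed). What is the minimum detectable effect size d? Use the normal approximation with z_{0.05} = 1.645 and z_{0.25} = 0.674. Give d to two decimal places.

d_min ≈ 0.12

For a single sample (or paired design) of n = 377: d_min = (z_{α} + z_β)/√n.
z-sum = 1.645 + 0.674 = 2.319.
d_min = 2.319 / √377 = 2.319 / 19.416 = 0.119.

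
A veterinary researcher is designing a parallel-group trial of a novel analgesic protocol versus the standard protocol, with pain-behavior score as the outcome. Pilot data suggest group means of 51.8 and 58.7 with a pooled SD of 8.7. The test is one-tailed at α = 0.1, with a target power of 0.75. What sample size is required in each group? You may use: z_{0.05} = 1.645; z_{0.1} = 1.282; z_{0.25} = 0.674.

Cohen's d = |M₁ − M₂| / SD_pooled = |51.8 − 58.7| / 8.7 = 6.9 / 8.7 = 0.793.
For two independent groups with equal n: n = 2·((z_{α} + z_β) / d)².
z_{α} + z_β = 1.282 + 0.674 = 1.956.
n = 2 × (1.956 / 0.793)² = 2 × 2.467² = 2 × 6.08 = 12.2.
Round up to the next whole participant.

n = 13 per group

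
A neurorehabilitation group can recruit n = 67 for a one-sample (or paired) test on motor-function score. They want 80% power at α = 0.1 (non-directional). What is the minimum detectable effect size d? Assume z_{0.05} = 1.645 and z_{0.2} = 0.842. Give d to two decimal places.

For a single sample (or paired design) of n = 67: d_min = (z_{α/2} + z_β)/√n.
z-sum = 1.645 + 0.842 = 2.487.
d_min = 2.487 / √67 = 2.487 / 8.185 = 0.304.

d_min ≈ 0.30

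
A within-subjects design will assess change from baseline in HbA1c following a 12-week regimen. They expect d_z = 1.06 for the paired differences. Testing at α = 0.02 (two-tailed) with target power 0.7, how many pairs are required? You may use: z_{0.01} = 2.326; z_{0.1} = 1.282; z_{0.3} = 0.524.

n = 8 pairs

For a paired (one-sample on differences) test: n = ((z_{α/2} + z_β) / d)².
z_{α/2} + z_β = 2.326 + 0.524 = 2.850.
n = (2.850 / 1.06)² = 2.689² = 7.23.
Round up.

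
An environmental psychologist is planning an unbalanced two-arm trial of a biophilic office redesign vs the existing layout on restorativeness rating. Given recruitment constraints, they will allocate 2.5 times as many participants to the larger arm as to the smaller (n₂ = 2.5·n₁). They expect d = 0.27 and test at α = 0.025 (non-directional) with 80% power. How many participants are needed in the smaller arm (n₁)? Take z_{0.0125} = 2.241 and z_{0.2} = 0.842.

n₁ = 183

With allocation ratio k = n₂/n₁ = 2.5, Var(x̄₁−x̄₂) = σ²(1/n₁ + 1/(k·n₁)) = σ²·(k+1)/(k·n₁).
So n₁ = (1 + 1/k)·((z_{α/2} + z_β)/d)² = 1.400 × (3.083/0.27)².
n₁ = 1.400 × 130.38 = 182.5.
Round up: n₁ = 183, giving n₂ = ⌈2.5 × 183⌉ = ⌈457.5⌉ = 458.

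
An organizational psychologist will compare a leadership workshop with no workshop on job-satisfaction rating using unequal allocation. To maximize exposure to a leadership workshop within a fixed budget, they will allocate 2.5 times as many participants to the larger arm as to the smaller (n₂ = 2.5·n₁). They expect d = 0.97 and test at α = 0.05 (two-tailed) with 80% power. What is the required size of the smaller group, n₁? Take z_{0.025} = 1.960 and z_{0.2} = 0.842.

With allocation ratio k = n₂/n₁ = 2.5, Var(x̄₁−x̄₂) = σ²(1/n₁ + 1/(k·n₁)) = σ²·(k+1)/(k·n₁).
So n₁ = (1 + 1/k)·((z_{α/2} + z_β)/d)² = 1.400 × (2.802/0.97)².
n₁ = 1.400 × 8.34 = 11.7.
Round up: n₁ = 12, giving n₂ = 2.5 × 12 = 30.

n₁ = 12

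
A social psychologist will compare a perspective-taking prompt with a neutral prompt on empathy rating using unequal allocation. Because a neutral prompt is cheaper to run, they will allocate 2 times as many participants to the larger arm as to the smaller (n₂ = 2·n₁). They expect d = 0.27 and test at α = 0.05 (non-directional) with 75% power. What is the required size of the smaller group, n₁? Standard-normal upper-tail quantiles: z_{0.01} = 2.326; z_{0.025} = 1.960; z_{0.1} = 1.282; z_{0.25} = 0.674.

n₁ = 143

With allocation ratio k = n₂/n₁ = 2, Var(x̄₁−x̄₂) = σ²(1/n₁ + 1/(k·n₁)) = σ²·(k+1)/(k·n₁).
So n₁ = (1 + 1/k)·((z_{α/2} + z_β)/d)² = 1.500 × (2.634/0.27)².
n₁ = 1.500 × 95.17 = 142.8.
Round up: n₁ = 143, giving n₂ = 2 × 143 = 286.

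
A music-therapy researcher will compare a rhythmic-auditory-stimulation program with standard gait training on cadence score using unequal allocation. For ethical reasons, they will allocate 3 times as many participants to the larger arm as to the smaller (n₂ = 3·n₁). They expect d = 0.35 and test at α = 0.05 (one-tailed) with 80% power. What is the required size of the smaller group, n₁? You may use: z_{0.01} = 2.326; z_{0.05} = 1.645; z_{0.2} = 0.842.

With allocation ratio k = n₂/n₁ = 3, Var(x̄₁−x̄₂) = σ²(1/n₁ + 1/(k·n₁)) = σ²·(k+1)/(k·n₁).
So n₁ = (1 + 1/k)·((z_{α} + z_β)/d)² = 1.333 × (2.487/0.35)².
n₁ = 1.333 × 50.49 = 67.3.
Round up: n₁ = 68, giving n₂ = 3 × 68 = 204.

n₁ = 68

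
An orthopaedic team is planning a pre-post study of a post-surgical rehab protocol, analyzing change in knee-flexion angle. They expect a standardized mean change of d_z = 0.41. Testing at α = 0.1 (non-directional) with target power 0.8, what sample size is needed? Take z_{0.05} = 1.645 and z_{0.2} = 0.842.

For a paired (one-sample on differences) test: n = ((z_{α/2} + z_β) / d)².
z_{α/2} + z_β = 1.645 + 0.842 = 2.487.
n = (2.487 / 0.41)² = 6.066² = 36.79.
Round up.

n = 37 pairs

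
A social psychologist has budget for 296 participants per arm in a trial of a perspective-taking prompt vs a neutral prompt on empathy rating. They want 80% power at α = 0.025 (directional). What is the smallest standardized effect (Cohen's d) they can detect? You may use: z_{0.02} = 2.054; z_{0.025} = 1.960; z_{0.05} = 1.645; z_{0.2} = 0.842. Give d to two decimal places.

d_min ≈ 0.23

For two independent groups of n = 296 each: d_min = (z_{α} + z_β)·√(2/n).
z-sum = 1.960 + 0.842 = 2.802.
d_min = 2.802 × √(2/296) = 2.802 × 0.0822 = 0.230.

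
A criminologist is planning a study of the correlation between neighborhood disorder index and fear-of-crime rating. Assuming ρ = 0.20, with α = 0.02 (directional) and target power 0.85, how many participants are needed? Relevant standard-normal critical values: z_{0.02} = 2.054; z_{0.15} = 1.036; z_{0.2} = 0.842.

n = 236

Fisher's z: C = ½·ln((1+r)/(1−r)) = ½·ln(1.5000) = 0.2027.
n = ((z_{α} + z_β)/C)² + 3.
(2.054 + 1.036) / 0.2027 = 3.090 / 0.2027 = 15.244.
n = 15.244² + 3 = 232.39 + 3 = 235.4.
Round up.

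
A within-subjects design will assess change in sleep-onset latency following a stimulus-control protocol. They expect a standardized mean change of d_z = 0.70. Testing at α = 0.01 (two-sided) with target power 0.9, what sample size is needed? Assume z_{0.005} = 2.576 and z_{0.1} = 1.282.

n = 31 pairs

For a paired (one-sample on differences) test: n = ((z_{α/2} + z_β) / d)².
z_{α/2} + z_β = 2.576 + 1.282 = 3.858.
n = (3.858 / 0.70)² = 5.511² = 30.38.
Round up.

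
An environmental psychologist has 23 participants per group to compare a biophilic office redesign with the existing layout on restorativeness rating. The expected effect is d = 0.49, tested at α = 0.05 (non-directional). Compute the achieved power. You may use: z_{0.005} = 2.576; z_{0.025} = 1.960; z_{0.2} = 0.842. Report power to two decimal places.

power ≈ 0.38

For two equal groups, power = Φ(d·√(n/2) − z_{α/2}).
d·√(n/2) = 0.49 × √(23/2) = 0.49 × 3.391 = 1.662.
z_β = 1.662 − 1.960 = -0.298.
Power = Φ(-0.298) = 0.383.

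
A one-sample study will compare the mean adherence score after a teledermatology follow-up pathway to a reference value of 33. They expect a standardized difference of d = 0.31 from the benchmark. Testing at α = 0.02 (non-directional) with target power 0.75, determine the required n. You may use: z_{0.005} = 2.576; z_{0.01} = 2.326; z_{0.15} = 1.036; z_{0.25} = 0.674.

n = 94

For a one-sample test: n = ((z_{α/2} + z_β) / d)².
z_{α/2} + z_β = 2.326 + 0.674 = 3.000.
n = (3.000 / 0.31)² = 9.677² = 93.65.
Round up.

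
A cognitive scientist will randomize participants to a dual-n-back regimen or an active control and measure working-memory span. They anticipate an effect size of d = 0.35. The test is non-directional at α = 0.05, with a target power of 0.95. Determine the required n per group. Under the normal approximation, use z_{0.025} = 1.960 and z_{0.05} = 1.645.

For two independent groups with equal n: n = 2·((z_{α/2} + z_β) / d)².
z_{α/2} + z_β = 1.960 + 1.645 = 3.605.
n = 2 × (3.605 / 0.35)² = 2 × 10.300² = 2 × 106.09 = 212.2.
Round up to the next whole participant.

n = 213 per group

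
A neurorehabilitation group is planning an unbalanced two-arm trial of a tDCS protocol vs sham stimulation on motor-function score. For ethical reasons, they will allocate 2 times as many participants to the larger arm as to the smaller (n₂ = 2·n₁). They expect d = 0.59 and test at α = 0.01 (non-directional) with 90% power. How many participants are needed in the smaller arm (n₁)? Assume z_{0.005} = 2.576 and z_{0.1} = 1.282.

With allocation ratio k = n₂/n₁ = 2, Var(x̄₁−x̄₂) = σ²(1/n₁ + 1/(k·n₁)) = σ²·(k+1)/(k·n₁).
So n₁ = (1 + 1/k)·((z_{α/2} + z_β)/d)² = 1.500 × (3.858/0.59)².
n₁ = 1.500 × 42.76 = 64.1.
Round up: n₁ = 65, giving n₂ = 2 × 65 = 130.

n₁ = 65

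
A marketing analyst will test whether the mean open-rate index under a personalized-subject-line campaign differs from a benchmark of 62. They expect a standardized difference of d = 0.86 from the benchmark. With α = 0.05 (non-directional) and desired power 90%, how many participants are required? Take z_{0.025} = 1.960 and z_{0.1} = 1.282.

n = 15

For a one-sample test: n = ((z_{α/2} + z_β) / d)².
z_{α/2} + z_β = 1.960 + 1.282 = 3.242.
n = (3.242 / 0.86)² = 3.770² = 14.21.
Round up.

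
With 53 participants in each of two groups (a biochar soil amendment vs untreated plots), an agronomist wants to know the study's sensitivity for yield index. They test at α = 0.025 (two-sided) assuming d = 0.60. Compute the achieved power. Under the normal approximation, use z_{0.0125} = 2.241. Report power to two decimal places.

power ≈ 0.80

For two equal groups, power = Φ(d·√(n/2) − z_{α/2}).
d·√(n/2) = 0.60 × √(53/2) = 0.60 × 5.148 = 3.089.
z_β = 3.089 − 2.241 = 0.848.
Power = Φ(0.848) = 0.802.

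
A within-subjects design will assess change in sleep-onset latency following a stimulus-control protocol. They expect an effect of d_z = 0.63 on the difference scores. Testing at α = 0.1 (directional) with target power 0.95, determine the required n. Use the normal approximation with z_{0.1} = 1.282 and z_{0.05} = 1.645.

n = 22 pairs

For a paired (one-sample on differences) test: n = ((z_{α} + z_β) / d)².
z_{α} + z_β = 1.282 + 1.645 = 2.927.
n = (2.927 / 0.63)² = 4.646² = 21.59.
Round up.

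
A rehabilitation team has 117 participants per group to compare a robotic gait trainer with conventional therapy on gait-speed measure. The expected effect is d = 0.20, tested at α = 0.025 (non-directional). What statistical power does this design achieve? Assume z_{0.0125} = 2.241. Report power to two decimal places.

For two equal groups, power = Φ(d·√(n/2) − z_{α/2}).
d·√(n/2) = 0.20 × √(117/2) = 0.20 × 7.649 = 1.530.
z_β = 1.530 − 2.241 = -0.711.
Power = Φ(-0.711) = 0.238.

power ≈ 0.24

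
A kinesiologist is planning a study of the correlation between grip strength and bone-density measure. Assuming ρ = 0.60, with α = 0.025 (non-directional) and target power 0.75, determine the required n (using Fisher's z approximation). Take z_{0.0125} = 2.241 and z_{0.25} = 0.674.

n = 21

Fisher's z: C = ½·ln((1+r)/(1−r)) = ½·ln(4.0000) = 0.6931.
n = ((z_{α/2} + z_β)/C)² + 3.
(2.241 + 0.674) / 0.6931 = 2.915 / 0.6931 = 4.206.
n = 4.206² + 3 = 17.69 + 3 = 20.7.
Round up.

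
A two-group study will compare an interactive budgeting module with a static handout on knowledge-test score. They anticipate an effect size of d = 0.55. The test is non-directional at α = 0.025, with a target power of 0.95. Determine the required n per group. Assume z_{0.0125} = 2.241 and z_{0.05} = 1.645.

n = 100 per group

For two independent groups with equal n: n = 2·((z_{α/2} + z_β) / d)².
z_{α/2} + z_β = 2.241 + 1.645 = 3.886.
n = 2 × (3.886 / 0.55)² = 2 × 7.065² = 2 × 49.92 = 99.8.
Round up to the next whole participant.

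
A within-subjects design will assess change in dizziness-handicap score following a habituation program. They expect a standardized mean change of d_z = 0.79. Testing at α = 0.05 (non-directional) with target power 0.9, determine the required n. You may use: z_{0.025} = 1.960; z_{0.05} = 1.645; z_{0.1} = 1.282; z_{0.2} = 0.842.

n = 17 pairs

For a paired (one-sample on differences) test: n = ((z_{α/2} + z_β) / d)².
z_{α/2} + z_β = 1.960 + 1.282 = 3.242.
n = (3.242 / 0.79)² = 4.104² = 16.84.
Round up.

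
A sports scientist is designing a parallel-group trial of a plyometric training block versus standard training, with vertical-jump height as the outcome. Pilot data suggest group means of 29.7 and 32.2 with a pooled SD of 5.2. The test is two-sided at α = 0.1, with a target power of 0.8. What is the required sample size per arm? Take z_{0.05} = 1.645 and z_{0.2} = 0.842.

n = 54 per group

Cohen's d = |M₁ − M₂| / SD_pooled = |29.7 − 32.2| / 5.2 = 2.5 / 5.2 = 0.481.
For two independent groups with equal n: n = 2·((z_{α/2} + z_β) / d)².
z_{α/2} + z_β = 1.645 + 0.842 = 2.487.
n = 2 × (2.487 / 0.481)² = 2 × 5.170² = 2 × 26.73 = 53.5.
Round up to the next whole participant.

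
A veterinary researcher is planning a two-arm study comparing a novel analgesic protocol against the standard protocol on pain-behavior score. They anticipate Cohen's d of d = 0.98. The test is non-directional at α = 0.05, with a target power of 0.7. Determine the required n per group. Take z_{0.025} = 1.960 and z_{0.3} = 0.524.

n = 13 per group

For two independent groups with equal n: n = 2·((z_{α/2} + z_β) / d)².
z_{α/2} + z_β = 1.960 + 0.524 = 2.484.
n = 2 × (2.484 / 0.98)² = 2 × 2.535² = 2 × 6.42 = 12.8.
Round up to the next whole participant.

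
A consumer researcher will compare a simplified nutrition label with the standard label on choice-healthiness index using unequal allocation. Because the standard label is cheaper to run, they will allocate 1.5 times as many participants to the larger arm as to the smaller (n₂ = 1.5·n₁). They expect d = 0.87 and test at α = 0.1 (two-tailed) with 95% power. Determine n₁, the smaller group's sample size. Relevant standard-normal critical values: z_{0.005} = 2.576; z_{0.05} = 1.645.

With allocation ratio k = n₂/n₁ = 1.5, Var(x̄₁−x̄₂) = σ²(1/n₁ + 1/(k·n₁)) = σ²·(k+1)/(k·n₁).
So n₁ = (1 + 1/k)·((z_{α/2} + z_β)/d)² = 1.667 × (3.290/0.87)².
n₁ = 1.667 × 14.30 = 23.8.
Round up: n₁ = 24, giving n₂ = 1.5 × 24 = 36.

n₁ = 24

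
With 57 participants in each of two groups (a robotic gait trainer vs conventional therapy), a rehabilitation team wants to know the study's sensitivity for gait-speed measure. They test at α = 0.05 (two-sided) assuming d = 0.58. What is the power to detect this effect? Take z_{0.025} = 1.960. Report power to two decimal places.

power ≈ 0.87

For two equal groups, power = Φ(d·√(n/2) − z_{α/2}).
d·√(n/2) = 0.58 × √(57/2) = 0.58 × 5.339 = 3.096.
z_β = 3.096 − 1.960 = 1.136.
Power = Φ(1.136) = 0.872.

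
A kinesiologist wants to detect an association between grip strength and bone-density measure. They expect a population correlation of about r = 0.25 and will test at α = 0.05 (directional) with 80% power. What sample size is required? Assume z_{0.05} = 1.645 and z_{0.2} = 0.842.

n = 98

Fisher's z: C = ½·ln((1+r)/(1−r)) = ½·ln(1.6667) = 0.2554.
n = ((z_{α} + z_β)/C)² + 3.
(1.645 + 0.842) / 0.2554 = 2.487 / 0.2554 = 9.738.
n = 9.738² + 3 = 94.82 + 3 = 97.8.
Round up.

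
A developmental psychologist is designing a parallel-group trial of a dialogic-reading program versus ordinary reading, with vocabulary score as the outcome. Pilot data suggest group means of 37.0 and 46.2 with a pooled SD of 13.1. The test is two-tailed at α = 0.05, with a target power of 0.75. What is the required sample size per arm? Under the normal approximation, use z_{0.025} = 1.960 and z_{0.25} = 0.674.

Cohen's d = |M₁ − M₂| / SD_pooled = |37.0 − 46.2| / 13.1 = 9.2 / 13.1 = 0.702.
For two independent groups with equal n: n = 2·((z_{α/2} + z_β) / d)².
z_{α/2} + z_β = 1.960 + 0.674 = 2.634.
n = 2 × (2.634 / 0.702)² = 2 × 3.752² = 2 × 14.08 = 28.2.
Round up to the next whole participant.

n = 29 per group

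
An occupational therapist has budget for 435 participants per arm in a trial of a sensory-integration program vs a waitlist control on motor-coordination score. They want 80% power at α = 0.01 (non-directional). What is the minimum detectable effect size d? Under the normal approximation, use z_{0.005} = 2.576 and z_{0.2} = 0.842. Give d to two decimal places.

d_min ≈ 0.23

For two independent groups of n = 435 each: d_min = (z_{α/2} + z_β)·√(2/n).
z-sum = 2.576 + 0.842 = 3.418.
d_min = 3.418 × √(2/435) = 3.418 × 0.0678 = 0.232.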